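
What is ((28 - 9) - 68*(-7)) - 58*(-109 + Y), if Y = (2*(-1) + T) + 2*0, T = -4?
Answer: 7165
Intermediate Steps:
Y = -6 (Y = (2*(-1) - 4) + 2*0 = (-2 - 4) + 0 = -6 + 0 = -6)
((28 - 9) - 68*(-7)) - 58*(-109 + Y) = ((28 - 9) - 68*(-7)) - 58*(-109 - 6) = (19 + 476) - 58*(-115) = 495 - 1*(-6670) = 495 + 6670 = 7165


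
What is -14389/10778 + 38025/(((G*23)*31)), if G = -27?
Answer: -76315121/23054142 ≈ -3.3103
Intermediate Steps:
-14389/10778 + 38025/(((G*23)*31)) = -14389/10778 + 38025/((-27*23*31)) = -14389*1/10778 + 38025/((-621*31)) = -14389/10778 + 38025/(-19251) = -14389/10778 + 38025*(-1/19251) = -14389/10778 - 4225/2139 = -76315121/23054142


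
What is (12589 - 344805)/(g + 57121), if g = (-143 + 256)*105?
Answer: -166108/34493 ≈ -4.8157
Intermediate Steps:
g = 11865 (g = 113*105 = 11865)
(12589 - 344805)/(g + 57121) = (12589 - 344805)/(11865 + 57121) = -332216/68986 = -332216*1/68986 = -166108/34493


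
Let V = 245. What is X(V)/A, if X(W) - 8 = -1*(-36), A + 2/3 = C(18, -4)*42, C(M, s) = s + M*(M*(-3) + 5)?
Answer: -66/55819 ≈ -0.0011824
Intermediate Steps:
C(M, s) = s + M*(5 - 3*M) (C(M, s) = s + M*(-3*M + 5) = s + M*(5 - 3*M))
A = -111638/3 (A = -2/3 + (-4 - 3*18**2 + 5*18)*42 = -2/3 + (-4 - 3*324 + 90)*42 = -2/3 + (-4 - 972 + 90)*42 = -2/3 - 886*42 = -2/3 - 37212 = -111638/3 ≈ -37213.)
X(W) = 44 (X(W) = 8 - 1*(-36) = 8 + 36 = 44)
X(V)/A = 44/(-111638/3) = 44*(-3/111638) = -66/55819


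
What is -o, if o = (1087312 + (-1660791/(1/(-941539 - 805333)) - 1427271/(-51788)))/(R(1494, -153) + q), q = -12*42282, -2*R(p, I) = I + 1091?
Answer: 150246847559545703/26300691164 ≈ 5.7127e+6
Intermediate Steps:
R(p, I) = -1091/2 - I/2 (R(p, I) = -(I + 1091)/2 = -(1091 + I)/2 = -1091/2 - I/2)
q = -507384
o = -150246847559545703/26300691164 (o = (1087312 + (-1660791/(1/(-941539 - 805333)) - 1427271/(-51788)))/((-1091/2 - ½*(-153)) - 507384) = (1087312 + (-1660791/(1/(-1746872)) - 1427271*(-1/51788)))/((-1091/2 + 153/2) - 507384) = (1087312 + (-1660791/(-1/1746872) + 1427271/51788))/(-469 - 507384) = (1087312 + (-1660791*(-1746872) + 1427271/51788))/(-507853) = (1087312 + (2901189295752 + 1427271/51788))*(-1/507853) = (1087312 + 150246791249831847/51788)*(-1/507853) = (150246847559545703/51788)*(-1/507853) = -150246847559545703/26300691164 ≈ -5.7127e+6)
-o = -1*(-150246847559545703/26300691164) = 150246847559545703/26300691164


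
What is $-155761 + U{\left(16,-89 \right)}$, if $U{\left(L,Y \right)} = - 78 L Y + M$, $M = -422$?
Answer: $-45111$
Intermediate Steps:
$U{\left(L,Y \right)} = -422 - 78 L Y$ ($U{\left(L,Y \right)} = - 78 L Y - 422 = -422 - 78 L Y$)
$-155761 + U{\left(16,-89 \right)} = -155761 - \left(422 + 1248 \left(-89\right)\right) = -155761 + \left(-422 + 111072\right) = -155761 + 110650 = -45111$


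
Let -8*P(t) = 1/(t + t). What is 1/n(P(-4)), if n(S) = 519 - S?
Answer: 64/33215 ≈ 0.0019268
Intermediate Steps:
P(t) = -1/(16*t) (P(t) = -1/(8*(t + t)) = -1/(2*t)/8 = -1/(16*t))
1/n(P(-4)) = 1/(519 - (-1)/(16*(-4))) = 1/(519 - (-1)*(-1)/(16*4)) = 1/(519 - 1*1/64) = 1/(519 - 1/64) = 1/(33215/64) = 64/33215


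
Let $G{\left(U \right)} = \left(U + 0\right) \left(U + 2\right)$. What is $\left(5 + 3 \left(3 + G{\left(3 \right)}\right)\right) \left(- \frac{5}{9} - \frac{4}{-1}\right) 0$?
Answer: $0$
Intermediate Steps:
$G{\left(U \right)} = U \left(2 + U\right)$
$\left(5 + 3 \left(3 + G{\left(3 \right)}\right)\right) \left(- \frac{5}{9} - \frac{4}{-1}\right) 0 = \left(5 + 3 \left(3 + 3 \left(2 + 3\right)\right)\right) \left(- \frac{5}{9} - \frac{4}{-1}\right) 0 = \left(5 + 3 \left(3 + 3 \cdot 5\right)\right) \left(\left(-5\right) \frac{1}{9} - -4\right) 0 = \left(5 + 3 \left(3 + 15\right)\right) \left(- \frac{5}{9} + 4\right) 0 = \left(5 + 3 \cdot 18\right) \frac{31}{9} \cdot 0 = \left(5 + 54\right) \frac{31}{9} \cdot 0 = 59 \cdot \frac{31}{9} \cdot 0 = \frac{1829}{9} \cdot 0 = 0$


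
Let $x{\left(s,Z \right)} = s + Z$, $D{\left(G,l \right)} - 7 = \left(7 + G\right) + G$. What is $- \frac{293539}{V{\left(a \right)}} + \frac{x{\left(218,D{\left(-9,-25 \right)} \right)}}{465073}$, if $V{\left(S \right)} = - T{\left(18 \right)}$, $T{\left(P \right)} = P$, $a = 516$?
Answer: $\frac{136517067199}{8371314} \approx 16308.0$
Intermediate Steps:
$V{\left(S \right)} = -18$ ($V{\left(S \right)} = \left(-1\right) 18 = -18$)
$D{\left(G,l \right)} = 14 + 2 G$ ($D{\left(G,l \right)} = 7 + \left(\left(7 + G\right) + G\right) = 7 + \left(7 + 2 G\right) = 14 + 2 G$)
$x{\left(s,Z \right)} = Z + s$
$- \frac{293539}{V{\left(a \right)}} + \frac{x{\left(218,D{\left(-9,-25 \right)} \right)}}{465073} = - \frac{293539}{-18} + \frac{\left(14 + 2 \left(-9\right)\right) + 218}{465073} = \left(-293539\right) \left(- \frac{1}{18}\right) + \left(\left(14 - 18\right) + 218\right) \frac{1}{465073} = \frac{293539}{18} + \left(-4 + 218\right) \frac{1}{465073} = \frac{293539}{18} + 214 \cdot \frac{1}{465073} = \frac{293539}{18} + \frac{214}{465073} = \frac{136517067199}{8371314}$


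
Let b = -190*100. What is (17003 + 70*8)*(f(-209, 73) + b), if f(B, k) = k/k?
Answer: -333679437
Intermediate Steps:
f(B, k) = 1
b = -19000
(17003 + 70*8)*(f(-209, 73) + b) = (17003 + 70*8)*(1 - 19000) = (17003 + 560)*(-18999) = 17563*(-18999) = -333679437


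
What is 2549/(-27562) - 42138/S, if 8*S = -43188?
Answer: 765097853/99195638 ≈ 7.7130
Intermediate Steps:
S = -10797/2 (S = (⅛)*(-43188) = -10797/2 ≈ -5398.5)
2549/(-27562) - 42138/S = 2549/(-27562) - 42138/(-10797/2) = 2549*(-1/27562) - 42138*(-2/10797) = -2549/27562 + 28092/3599 = 765097853/99195638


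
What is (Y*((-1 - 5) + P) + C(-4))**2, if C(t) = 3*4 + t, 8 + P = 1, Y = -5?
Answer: 5329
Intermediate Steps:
P = -7 (P = -8 + 1 = -7)
C(t) = 12 + t
(Y*((-1 - 5) + P) + C(-4))**2 = (-5*((-1 - 5) - 7) + (12 - 4))**2 = (-5*(-6 - 7) + 8)**2 = (-5*(-13) + 8)**2 = (65 + 8)**2 = 73**2 = 5329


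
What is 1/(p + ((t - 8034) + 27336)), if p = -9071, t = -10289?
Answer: -1/58 ≈ -0.017241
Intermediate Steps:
1/(p + ((t - 8034) + 27336)) = 1/(-9071 + ((-10289 - 8034) + 27336)) = 1/(-9071 + (-18323 + 27336)) = 1/(-9071 + 9013) = 1/(-58) = -1/58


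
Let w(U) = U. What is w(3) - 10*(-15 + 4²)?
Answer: -7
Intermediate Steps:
w(3) - 10*(-15 + 4²) = 3 - 10*(-15 + 4²) = 3 - 10*(-15 + 16) = 3 - 10*1 = 3 - 10 = -7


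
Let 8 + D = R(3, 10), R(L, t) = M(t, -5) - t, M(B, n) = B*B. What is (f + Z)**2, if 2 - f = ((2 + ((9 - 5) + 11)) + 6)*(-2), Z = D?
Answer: 16900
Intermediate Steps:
M(B, n) = B**2
R(L, t) = t**2 - t
D = 82 (D = -8 + 10*(-1 + 10) = -8 + 10*9 = -8 + 90 = 82)
Z = 82
f = 48 (f = 2 - ((2 + ((9 - 5) + 11)) + 6)*(-2) = 2 - ((2 + (4 + 11)) + 6)*(-2) = 2 - ((2 + 15) + 6)*(-2) = 2 - (17 + 6)*(-2) = 2 - 23*(-2) = 2 - 1*(-46) = 2 + 46 = 48)
(f + Z)**2 = (48 + 82)**2 = 130**2 = 16900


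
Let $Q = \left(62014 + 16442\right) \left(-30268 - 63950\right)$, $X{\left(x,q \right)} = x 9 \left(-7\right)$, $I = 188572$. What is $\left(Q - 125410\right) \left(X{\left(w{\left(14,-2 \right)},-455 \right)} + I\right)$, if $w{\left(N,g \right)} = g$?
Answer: $-1394873130570964$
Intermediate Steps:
$X{\left(x,q \right)} = - 63 x$ ($X{\left(x,q \right)} = 9 x \left(-7\right) = - 63 x$)
$Q = -7391967408$ ($Q = 78456 \left(-94218\right) = -7391967408$)
$\left(Q - 125410\right) \left(X{\left(w{\left(14,-2 \right)},-455 \right)} + I\right) = \left(-7391967408 - 125410\right) \left(\left(-63\right) \left(-2\right) + 188572\right) = - 7392092818 \left(126 + 188572\right) = \left(-7392092818\right) 188698 = -1394873130570964$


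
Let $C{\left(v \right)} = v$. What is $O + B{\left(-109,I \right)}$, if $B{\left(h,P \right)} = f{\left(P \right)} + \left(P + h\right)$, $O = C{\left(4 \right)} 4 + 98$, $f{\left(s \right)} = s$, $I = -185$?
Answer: $-365$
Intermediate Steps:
$O = 114$ ($O = 4 \cdot 4 + 98 = 16 + 98 = 114$)
$B{\left(h,P \right)} = h + 2 P$ ($B{\left(h,P \right)} = P + \left(P + h\right) = h + 2 P$)
$O + B{\left(-109,I \right)} = 114 + \left(-109 + 2 \left(-185\right)\right) = 114 - 479 = -365$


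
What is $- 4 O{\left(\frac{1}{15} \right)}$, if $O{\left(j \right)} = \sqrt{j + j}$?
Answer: $- \frac{4 \sqrt{30}}{15} \approx -1.4606$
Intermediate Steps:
$O{\left(j \right)} = \sqrt{2} \sqrt{j}$ ($O{\left(j \right)} = \sqrt{2 j} = \sqrt{2} \sqrt{j}$)
$- 4 O{\left(\frac{1}{15} \right)} = - 4 \sqrt{2} \sqrt{\frac{1}{15}} = - 4 \frac{\sqrt{2}}{\sqrt{15}} = - 4 \sqrt{2} \frac{\sqrt{15}}{15} = - 4 \frac{\sqrt{30}}{15} = - \frac{4 \sqrt{30}}{15}$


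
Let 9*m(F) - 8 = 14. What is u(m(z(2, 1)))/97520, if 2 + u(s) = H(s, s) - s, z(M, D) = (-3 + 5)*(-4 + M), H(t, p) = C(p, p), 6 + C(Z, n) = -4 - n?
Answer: -19/109710 ≈ -0.00017318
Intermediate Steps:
C(Z, n) = -10 - n (C(Z, n) = -6 + (-4 - n) = -10 - n)
H(t, p) = -10 - p
z(M, D) = -8 + 2*M (z(M, D) = 2*(-4 + M) = -8 + 2*M)
m(F) = 22/9 (m(F) = 8/9 + (⅑)*14 = 8/9 + 14/9 = 22/9)
u(s) = -12 - 2*s (u(s) = -2 + ((-10 - s) - s) = -2 + (-10 - 2*s) = -12 - 2*s)
u(m(z(2, 1)))/97520 = (-12 - 2*22/9)/97520 = (-12 - 44/9)*(1/97520) = -152/9*1/97520 = -19/109710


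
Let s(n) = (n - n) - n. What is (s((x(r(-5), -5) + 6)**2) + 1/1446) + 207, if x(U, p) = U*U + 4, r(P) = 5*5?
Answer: -582764027/1446 ≈ -4.0302e+5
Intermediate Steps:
r(P) = 25
x(U, p) = 4 + U**2 (x(U, p) = U**2 + 4 = 4 + U**2)
s(n) = -n (s(n) = 0 - n = -n)
(s((x(r(-5), -5) + 6)**2) + 1/1446) + 207 = (-((4 + 25**2) + 6)**2 + 1/1446) + 207 = (-((4 + 625) + 6)**2 + 1/1446) + 207 = (-(629 + 6)**2 + 1/1446) + 207 = (-1*635**2 + 1/1446) + 207 = (-1*403225 + 1/1446) + 207 = (-403225 + 1/1446) + 207 = -583063349/1446 + 207 = -582764027/1446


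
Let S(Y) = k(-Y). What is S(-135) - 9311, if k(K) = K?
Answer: -9176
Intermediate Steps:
S(Y) = -Y
S(-135) - 9311 = -1*(-135) - 9311 = 135 - 9311 = -9176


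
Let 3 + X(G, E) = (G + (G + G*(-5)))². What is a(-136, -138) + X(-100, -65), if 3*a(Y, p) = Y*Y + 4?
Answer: 288491/3 ≈ 96164.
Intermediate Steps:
X(G, E) = -3 + 9*G² (X(G, E) = -3 + (G + (G + G*(-5)))² = -3 + (G + (G - 5*G))² = -3 + (G - 4*G)² = -3 + (-3*G)² = -3 + 9*G²)
a(Y, p) = 4/3 + Y²/3 (a(Y, p) = (Y*Y + 4)/3 = (Y² + 4)/3 = (4 + Y²)/3 = 4/3 + Y²/3)
a(-136, -138) + X(-100, -65) = (4/3 + (⅓)*(-136)²) + (-3 + 9*(-100)²) = (4/3 + (⅓)*18496) + (-3 + 9*10000) = (4/3 + 18496/3) + (-3 + 90000) = 18500/3 + 89997 = 288491/3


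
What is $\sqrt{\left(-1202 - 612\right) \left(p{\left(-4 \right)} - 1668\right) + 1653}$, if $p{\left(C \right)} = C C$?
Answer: $\sqrt{2998381} \approx 1731.6$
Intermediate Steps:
$p{\left(C \right)} = C^{2}$
$\sqrt{\left(-1202 - 612\right) \left(p{\left(-4 \right)} - 1668\right) + 1653} = \sqrt{\left(-1202 - 612\right) \left(\left(-4\right)^{2} - 1668\right) + 1653} = \sqrt{- 1814 \left(16 - 1668\right) + 1653} = \sqrt{\left(-1814\right) \left(-1652\right) + 1653} = \sqrt{2996728 + 1653} = \sqrt{2998381}$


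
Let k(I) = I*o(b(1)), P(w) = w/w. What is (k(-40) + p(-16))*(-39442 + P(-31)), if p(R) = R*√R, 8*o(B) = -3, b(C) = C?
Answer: -591615 + 2524224*I ≈ -5.9162e+5 + 2.5242e+6*I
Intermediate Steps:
P(w) = 1
o(B) = -3/8 (o(B) = (⅛)*(-3) = -3/8)
k(I) = -3*I/8 (k(I) = I*(-3/8) = -3*I/8)
p(R) = R^(3/2)
(k(-40) + p(-16))*(-39442 + P(-31)) = (-3/8*(-40) + (-16)^(3/2))*(-39442 + 1) = (15 - 64*I)*(-39441) = -591615 + 2524224*I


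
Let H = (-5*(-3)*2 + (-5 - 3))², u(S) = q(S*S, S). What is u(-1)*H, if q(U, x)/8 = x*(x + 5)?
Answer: -15488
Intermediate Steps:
q(U, x) = 8*x*(5 + x) (q(U, x) = 8*(x*(x + 5)) = 8*(x*(5 + x)) = 8*x*(5 + x))
u(S) = 8*S*(5 + S)
H = 484 (H = (15*2 - 8)² = (30 - 8)² = 22² = 484)
u(-1)*H = (8*(-1)*(5 - 1))*484 = (8*(-1)*4)*484 = -32*484 = -15488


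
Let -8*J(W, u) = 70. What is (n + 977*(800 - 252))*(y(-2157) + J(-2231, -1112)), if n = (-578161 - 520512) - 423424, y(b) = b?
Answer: 8547790763/4 ≈ 2.1369e+9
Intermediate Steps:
J(W, u) = -35/4 (J(W, u) = -1/8*70 = -35/4)
n = -1522097 (n = -1098673 - 423424 = -1522097)
(n + 977*(800 - 252))*(y(-2157) + J(-2231, -1112)) = (-1522097 + 977*(800 - 252))*(-2157 - 35/4) = (-1522097 + 977*548)*(-8663/4) = (-1522097 + 535396)*(-8663/4) = -986701*(-8663/4) = 8547790763/4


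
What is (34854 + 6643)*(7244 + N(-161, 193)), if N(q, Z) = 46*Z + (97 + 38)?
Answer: 674616729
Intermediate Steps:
N(q, Z) = 135 + 46*Z (N(q, Z) = 46*Z + 135 = 135 + 46*Z)
(34854 + 6643)*(7244 + N(-161, 193)) = (34854 + 6643)*(7244 + (135 + 46*193)) = 41497*(7244 + (135 + 8878)) = 41497*(7244 + 9013) = 41497*16257 = 674616729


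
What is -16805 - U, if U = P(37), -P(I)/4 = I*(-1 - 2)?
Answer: -17249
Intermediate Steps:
P(I) = 12*I (P(I) = -4*I*(-1 - 2) = -4*I*(-3) = -(-12)*I = 12*I)
U = 444 (U = 12*37 = 444)
-16805 - U = -16805 - 1*444 = -16805 - 444 = -17249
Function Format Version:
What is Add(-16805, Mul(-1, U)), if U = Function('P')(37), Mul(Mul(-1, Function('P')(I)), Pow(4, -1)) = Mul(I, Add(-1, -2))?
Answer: -17249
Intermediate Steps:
Function('P')(I) = Mul(12, I) (Function('P')(I) = Mul(-4, Mul(I, Add(-1, -2))) = Mul(-4, Mul(I, -3)) = Mul(-4, Mul(-3, I)) = Mul(12, I))
U = 444 (U = Mul(12, 37) = 444)
Add(-16805, Mul(-1, U)) = Add(-16805, Mul(-1, 444)) = Add(-16805, -444) = -17249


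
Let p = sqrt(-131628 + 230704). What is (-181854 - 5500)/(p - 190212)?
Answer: 8909244762/9045126467 + 93677*sqrt(24769)/9045126467 ≈ 0.98661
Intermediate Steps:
p = 2*sqrt(24769) (p = sqrt(99076) = 2*sqrt(24769) ≈ 314.76)
(-181854 - 5500)/(p - 190212) = (-181854 - 5500)/(2*sqrt(24769) - 190212) = -187354/(-190212 + 2*sqrt(24769))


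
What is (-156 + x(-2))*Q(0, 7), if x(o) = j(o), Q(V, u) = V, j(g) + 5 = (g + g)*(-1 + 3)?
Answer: 0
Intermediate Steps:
j(g) = -5 + 4*g (j(g) = -5 + (g + g)*(-1 + 3) = -5 + (2*g)*2 = -5 + 4*g)
x(o) = -5 + 4*o
(-156 + x(-2))*Q(0, 7) = (-156 + (-5 + 4*(-2)))*0 = (-156 + (-5 - 8))*0 = (-156 - 13)*0 = -169*0 = 0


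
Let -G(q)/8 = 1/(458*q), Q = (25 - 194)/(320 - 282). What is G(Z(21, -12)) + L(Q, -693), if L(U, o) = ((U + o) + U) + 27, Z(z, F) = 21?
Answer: -61665883/91371 ≈ -674.90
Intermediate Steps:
Q = -169/38 ≈ -4.4474
G(q) = -4/(229*q) (G(q) = -8/(458*q) = -4/(229*q))
L(U, o) = 27 + o + 2*U (L(U, o) = (o + 2*U) + 27 = 27 + o + 2*U)
G(Z(21, -12)) + L(Q, -693) = -4/229/21 + (27 - 693 + 2*(-169/38)) = -4/229*1/21 + (27 - 693 - 169/19) = -4/4809 - 12823/19 = -61665883/91371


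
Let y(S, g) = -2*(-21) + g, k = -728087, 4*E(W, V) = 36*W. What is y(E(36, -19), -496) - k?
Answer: 727633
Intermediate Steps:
E(W, V) = 9*W (E(W, V) = (36*W)/4 = 9*W)
y(S, g) = 42 + g
y(E(36, -19), -496) - k = (42 - 496) - 1*(-728087) = -454 + 728087 = 727633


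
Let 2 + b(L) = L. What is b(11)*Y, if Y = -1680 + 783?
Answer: -8073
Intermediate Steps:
b(L) = -2 + L
Y = -897
b(11)*Y = (-2 + 11)*(-897) = 9*(-897) = -8073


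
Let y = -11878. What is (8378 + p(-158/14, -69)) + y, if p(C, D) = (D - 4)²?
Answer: 1829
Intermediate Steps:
p(C, D) = (-4 + D)²
(8378 + p(-158/14, -69)) + y = (8378 + (-4 - 69)²) - 11878 = (8378 + (-73)²) - 11878 = (8378 + 5329) - 11878 = 13707 - 11878 = 1829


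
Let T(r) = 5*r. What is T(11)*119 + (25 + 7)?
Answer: 6577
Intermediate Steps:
T(11)*119 + (25 + 7) = (5*11)*119 + (25 + 7) = 55*119 + 32 = 6545 + 32 = 6577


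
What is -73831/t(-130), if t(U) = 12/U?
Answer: 4799015/6 ≈ 7.9984e+5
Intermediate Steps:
-73831/t(-130) = -73831/(12/(-130)) = -73831/(12*(-1/130)) = -73831/(-6/65) = -73831*(-65/6) = 4799015/6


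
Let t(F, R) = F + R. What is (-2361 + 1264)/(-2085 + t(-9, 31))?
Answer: 1097/2063 ≈ 0.53175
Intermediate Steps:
(-2361 + 1264)/(-2085 + t(-9, 31)) = (-2361 + 1264)/(-2085 + (-9 + 31)) = -1097/(-2085 + 22) = -1097/(-2063) = -1097*(-1/2063) = 1097/2063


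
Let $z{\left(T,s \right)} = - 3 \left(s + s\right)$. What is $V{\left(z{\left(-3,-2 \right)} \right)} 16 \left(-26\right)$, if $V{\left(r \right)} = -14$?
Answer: $5824$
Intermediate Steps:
$z{\left(T,s \right)} = - 6 s$ ($z{\left(T,s \right)} = - 3 \cdot 2 s = - 6 s$)
$V{\left(z{\left(-3,-2 \right)} \right)} 16 \left(-26\right) = \left(-14\right) 16 \left(-26\right) = \left(-224\right) \left(-26\right) = 5824$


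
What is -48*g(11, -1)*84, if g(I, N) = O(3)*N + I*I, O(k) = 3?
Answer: -475776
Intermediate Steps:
g(I, N) = I² + 3*N (g(I, N) = 3*N + I*I = 3*N + I² = I² + 3*N)
-48*g(11, -1)*84 = -48*(11² + 3*(-1))*84 = -48*(121 - 3)*84 = -48*118*84 = -5664*84 = -475776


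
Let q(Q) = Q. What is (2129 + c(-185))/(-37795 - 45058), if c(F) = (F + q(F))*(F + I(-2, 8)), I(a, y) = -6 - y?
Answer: -75759/82853 ≈ -0.91438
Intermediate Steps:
c(F) = 2*F*(-14 + F) (c(F) = (F + F)*(F + (-6 - 1*8)) = (2*F)*(F + (-6 - 8)) = (2*F)*(F - 14) = (2*F)*(-14 + F) = 2*F*(-14 + F))
(2129 + c(-185))/(-37795 - 45058) = (2129 + 2*(-185)*(-14 - 185))/(-37795 - 45058) = (2129 + 2*(-185)*(-199))/(-82853) = (2129 + 73630)*(-1/82853) = 75759*(-1/82853) = -75759/82853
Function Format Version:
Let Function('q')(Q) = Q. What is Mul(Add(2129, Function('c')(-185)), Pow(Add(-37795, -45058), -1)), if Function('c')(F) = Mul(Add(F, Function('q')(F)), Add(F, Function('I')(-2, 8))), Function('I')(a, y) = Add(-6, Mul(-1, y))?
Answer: Rational(-75759, 82853) ≈ -0.91438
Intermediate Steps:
Function('c')(F) = Mul(2, F, Add(-14, F)) (Function('c')(F) = Mul(Add(F, F), Add(F, Add(-6, Mul(-1, 8)))) = Mul(Mul(2, F), Add(F, Add(-6, -8))) = Mul(Mul(2, F), Add(F, -14)) = Mul(Mul(2, F), Add(-14, F)) = Mul(2, F, Add(-14, F)))
Mul(Add(2129, Function('c')(-185)), Pow(Add(-37795, -45058), -1)) = Mul(Add(2129, Mul(2, -185, Add(-14, -185))), Pow(Add(-37795, -45058), -1)) = Mul(Add(2129, Mul(2, -185, -199)), Pow(-82853, -1)) = Mul(Add(2129, 73630), Rational(-1, 82853)) = Mul(75759, Rational(-1, 82853)) = Rational(-75759, 82853)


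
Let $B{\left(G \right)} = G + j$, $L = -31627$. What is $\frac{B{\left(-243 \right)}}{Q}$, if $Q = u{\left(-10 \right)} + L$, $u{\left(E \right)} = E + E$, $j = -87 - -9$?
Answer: $\frac{107}{10549} \approx 0.010143$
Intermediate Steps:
$j = -78$ ($j = -87 + 9 = -78$)
$u{\left(E \right)} = 2 E$
$B{\left(G \right)} = -78 + G$ ($B{\left(G \right)} = G - 78 = -78 + G$)
$Q = -31647$ ($Q = 2 \left(-10\right) - 31627 = -20 - 31627 = -31647$)
$\frac{B{\left(-243 \right)}}{Q} = \frac{-78 - 243}{-31647} = \left(-321\right) \left(- \frac{1}{31647}\right) = \frac{107}{10549}$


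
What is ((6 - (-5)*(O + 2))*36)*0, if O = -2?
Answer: 0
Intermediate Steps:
((6 - (-5)*(O + 2))*36)*0 = ((6 - (-5)*(-2 + 2))*36)*0 = ((6 - (-5)*0)*36)*0 = ((6 - 1*0)*36)*0 = ((6 + 0)*36)*0 = (6*36)*0 = 216*0 = 0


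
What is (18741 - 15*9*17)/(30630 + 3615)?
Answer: 5482/11415 ≈ 0.48025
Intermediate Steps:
(18741 - 15*9*17)/(30630 + 3615) = (18741 - 135*17)/34245 = (18741 - 2295)*(1/34245) = 16446*(1/34245) = 5482/11415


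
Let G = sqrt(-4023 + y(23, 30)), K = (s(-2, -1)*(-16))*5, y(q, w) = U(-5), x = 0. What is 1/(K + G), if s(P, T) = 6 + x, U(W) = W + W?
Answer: -480/234433 - I*sqrt(4033)/234433 ≈ -0.0020475 - 0.00027089*I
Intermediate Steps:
U(W) = 2*W
y(q, w) = -10 (y(q, w) = 2*(-5) = -10)
s(P, T) = 6 (s(P, T) = 6 + 0 = 6)
K = -480 (K = (6*(-16))*5 = -96*5 = -480)
G = I*sqrt(4033) (G = sqrt(-4023 - 10) = sqrt(-4033) = I*sqrt(4033) ≈ 63.506*I)
1/(K + G) = 1/(-480 + I*sqrt(4033))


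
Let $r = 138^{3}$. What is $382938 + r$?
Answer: $3011010$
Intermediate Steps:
$r = 2628072$
$382938 + r = 382938 + 2628072 = 3011010$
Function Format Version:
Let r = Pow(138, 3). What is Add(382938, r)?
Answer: 3011010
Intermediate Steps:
r = 2628072
Add(382938, r) = Add(382938, 2628072) = 3011010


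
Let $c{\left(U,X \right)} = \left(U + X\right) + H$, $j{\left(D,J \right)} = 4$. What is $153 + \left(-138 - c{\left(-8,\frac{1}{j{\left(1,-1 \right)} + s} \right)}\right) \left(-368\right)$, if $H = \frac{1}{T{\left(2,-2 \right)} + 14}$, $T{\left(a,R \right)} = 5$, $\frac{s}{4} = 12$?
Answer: $\frac{11860803}{247} \approx 48019.0$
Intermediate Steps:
$s = 48$ ($s = 4 \cdot 12 = 48$)
$H = \frac{1}{19}$ ($H = \frac{1}{5 + 14} = \frac{1}{19} \approx 0.052632$)
$c{\left(U,X \right)} = \frac{1}{19} + U + X$ ($c{\left(U,X \right)} = \left(U + X\right) + \frac{1}{19} = \frac{1}{19} + U + X$)
$153 + \left(-138 - c{\left(-8,\frac{1}{j{\left(1,-1 \right)} + s} \right)}\right) \left(-368\right) = 153 + \left(-138 - \left(\frac{1}{19} - 8 + \frac{1}{4 + 48}\right)\right) \left(-368\right) = 153 + \left(-138 - \left(\frac{1}{19} - 8 + \frac{1}{52}\right)\right) \left(-368\right) = 153 + \left(-138 - - \frac{7833}{988}\right) \left(-368\right) = 153 + \left(-138 + \frac{7833}{988}\right) \left(-368\right) = 153 - - \frac{11823012}{247} = 153 + \frac{11823012}{247} = \frac{11860803}{247}$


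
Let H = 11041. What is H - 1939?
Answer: 9102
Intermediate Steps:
H - 1939 = 11041 - 1939 = 9102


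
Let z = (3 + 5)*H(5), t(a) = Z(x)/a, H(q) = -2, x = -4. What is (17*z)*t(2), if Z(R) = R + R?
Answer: 1088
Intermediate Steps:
Z(R) = 2*R
t(a) = -8/a (t(a) = (2*(-4))/a = -8/a)
z = -16 (z = (3 + 5)*(-2) = 8*(-2) = -16)
(17*z)*t(2) = (17*(-16))*(-8/2) = -(-2176)/2 = -272*(-4) = 1088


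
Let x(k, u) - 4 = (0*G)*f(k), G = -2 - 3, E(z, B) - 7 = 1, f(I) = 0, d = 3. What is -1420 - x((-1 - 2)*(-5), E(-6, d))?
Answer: -1424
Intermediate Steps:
E(z, B) = 8 (E(z, B) = 7 + 1 = 8)
G = -5
x(k, u) = 4 (x(k, u) = 4 + (0*(-5))*0 = 4 + 0*0 = 4 + 0 = 4)
-1420 - x((-1 - 2)*(-5), E(-6, d)) = -1420 - 1*4 = -1420 - 4 = -1424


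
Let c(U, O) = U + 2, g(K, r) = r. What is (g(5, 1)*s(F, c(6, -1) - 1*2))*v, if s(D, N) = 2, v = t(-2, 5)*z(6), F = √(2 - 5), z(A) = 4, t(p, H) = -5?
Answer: -40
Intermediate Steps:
F = I*√3 (F = √(-3) = I*√3 ≈ 1.732*I)
v = -20 (v = -5*4 = -20)
c(U, O) = 2 + U
(g(5, 1)*s(F, c(6, -1) - 1*2))*v = (1*2)*(-20) = 2*(-20) = -40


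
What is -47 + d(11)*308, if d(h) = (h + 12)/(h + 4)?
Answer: 6379/15 ≈ 425.27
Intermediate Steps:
d(h) = (12 + h)/(4 + h)
-47 + d(11)*308 = -47 + ((12 + 11)/(4 + 11))*308 = -47 + (23/15)*308 = -47 + 7084/15 = 6379/15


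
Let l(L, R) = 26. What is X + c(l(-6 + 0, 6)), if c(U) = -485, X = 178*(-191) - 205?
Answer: -34688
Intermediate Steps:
X = -34203 (X = -33998 - 205 = -34203)
X + c(l(-6 + 0, 6)) = -34203 - 485 = -34688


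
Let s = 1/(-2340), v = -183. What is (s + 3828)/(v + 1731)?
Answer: 8957519/3622320 ≈ 2.4729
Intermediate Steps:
s = -1/2340 ≈ -0.00042735
(s + 3828)/(v + 1731) = (-1/2340 + 3828)/(-183 + 1731) = (8957519/2340)/1548 = (8957519/2340)*(1/1548) = 8957519/3622320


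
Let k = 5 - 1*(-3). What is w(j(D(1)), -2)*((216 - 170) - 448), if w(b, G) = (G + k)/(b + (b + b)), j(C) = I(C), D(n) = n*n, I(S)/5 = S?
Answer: -804/5 ≈ -160.80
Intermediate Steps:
I(S) = 5*S
D(n) = n²
j(C) = 5*C
k = 8 (k = 5 + 3 = 8)
w(b, G) = (8 + G)/(3*b) (w(b, G) = (G + 8)/(b + (b + b)) = (8 + G)/(b + 2*b) = (8 + G)/((3*b)) = (8 + G)*(1/(3*b)) = (8 + G)/(3*b))
w(j(D(1)), -2)*((216 - 170) - 448) = ((8 - 2)/(3*((5*1²))))*((216 - 170) - 448) = ((⅓)*6/(5*1))*(46 - 448) = ((⅓)*6/5)*(-402) = ((⅓)*(⅕)*6)*(-402) = (⅖)*(-402) = -804/5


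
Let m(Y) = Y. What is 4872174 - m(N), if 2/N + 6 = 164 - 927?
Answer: 3746701808/769 ≈ 4.8722e+6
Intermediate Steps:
N = -2/769 (N = 2/(-6 + (164 - 927)) = 2/(-6 - 763) = 2/(-769) = 2*(-1/769) = -2/769 ≈ -0.0026008)
4872174 - m(N) = 4872174 - 1*(-2/769) = 4872174 + 2/769 = 3746701808/769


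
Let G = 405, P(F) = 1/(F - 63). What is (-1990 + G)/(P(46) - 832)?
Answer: 5389/2829 ≈ 1.9049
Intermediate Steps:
P(F) = 1/(-63 + F)
(-1990 + G)/(P(46) - 832) = (-1990 + 405)/(1/(-63 + 46) - 832) = -1585/(1/(-17) - 832) = -1585/(-1/17 - 832) = -1585/(-14145/17) = -1585*(-17/14145) = 5389/2829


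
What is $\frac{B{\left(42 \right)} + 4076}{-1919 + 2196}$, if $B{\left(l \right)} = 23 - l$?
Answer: $\frac{4057}{277} \approx 14.646$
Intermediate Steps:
$\frac{B{\left(42 \right)} + 4076}{-1919 + 2196} = \frac{\left(23 - 42\right) + 4076}{-1919 + 2196} = \frac{\left(23 - 42\right) + 4076}{277} = \left(-19 + 4076\right) \frac{1}{277} = 4057 \cdot \frac{1}{277} = \frac{4057}{277}$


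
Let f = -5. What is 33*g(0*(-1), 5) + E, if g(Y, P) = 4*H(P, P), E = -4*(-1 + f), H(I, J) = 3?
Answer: 420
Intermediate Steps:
E = 24 (E = -4*(-1 - 5) = -4*(-6) = 24)
g(Y, P) = 12 (g(Y, P) = 4*3 = 12)
33*g(0*(-1), 5) + E = 33*12 + 24 = 396 + 24 = 420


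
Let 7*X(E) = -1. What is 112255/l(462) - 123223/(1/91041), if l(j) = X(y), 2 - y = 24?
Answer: -11219130928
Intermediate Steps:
y = -22 (y = 2 - 1*24 = 2 - 24 = -22)
X(E) = -⅐ (X(E) = (⅐)*(-1) = -⅐)
l(j) = -⅐
112255/l(462) - 123223/(1/91041) = 112255/(-⅐) - 123223/(1/91041) = 112255*(-7) - 123223/1/91041 = -785785 - 123223*91041 = -785785 - 11218345143 = -11219130928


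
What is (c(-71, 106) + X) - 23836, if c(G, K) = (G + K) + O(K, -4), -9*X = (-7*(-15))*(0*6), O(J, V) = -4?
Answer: -23805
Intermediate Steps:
X = 0 (X = -(-7*(-15))*0*6/9 = -35*0/3 = -⅑*0 = 0)
c(G, K) = -4 + G + K (c(G, K) = (G + K) - 4 = -4 + G + K)
(c(-71, 106) + X) - 23836 = ((-4 - 71 + 106) + 0) - 23836 = (31 + 0) - 23836 = 31 - 23836 = -23805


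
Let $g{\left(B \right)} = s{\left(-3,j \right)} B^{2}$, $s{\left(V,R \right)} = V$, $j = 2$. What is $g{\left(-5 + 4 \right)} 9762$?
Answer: $-29286$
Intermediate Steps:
$g{\left(B \right)} = - 3 B^{2}$
$g{\left(-5 + 4 \right)} 9762 = - 3 \left(-5 + 4\right)^{2} \cdot 9762 = - 3 \left(-1\right)^{2} \cdot 9762 = \left(-3\right) 1 \cdot 9762 = \left(-3\right) 9762 = -29286$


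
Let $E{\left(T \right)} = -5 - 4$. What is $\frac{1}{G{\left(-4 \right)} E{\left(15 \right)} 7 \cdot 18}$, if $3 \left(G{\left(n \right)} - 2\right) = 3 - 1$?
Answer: $- \frac{1}{3024} \approx -0.00033069$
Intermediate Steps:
$G{\left(n \right)} = \frac{8}{3}$ ($G{\left(n \right)} = 2 + \frac{3 - 1}{3} = 2 + \frac{1}{3} \cdot 2 = 2 + \frac{2}{3} = \frac{8}{3}$)
$E{\left(T \right)} = -9$
$\frac{1}{G{\left(-4 \right)} E{\left(15 \right)} 7 \cdot 18} = \frac{1}{\frac{8}{3} \left(-9\right) 7 \cdot 18} = \frac{1}{\left(-24\right) 126} = \frac{1}{-3024} = - \frac{1}{3024}$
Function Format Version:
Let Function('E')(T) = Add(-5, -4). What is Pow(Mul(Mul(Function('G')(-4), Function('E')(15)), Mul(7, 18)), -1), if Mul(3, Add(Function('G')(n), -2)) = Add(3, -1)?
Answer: Rational(-1, 3024) ≈ -0.00033069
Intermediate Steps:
Function('G')(n) = Rational(8, 3) (Function('G')(n) = Add(2, Mul(Rational(1, 3), Add(3, -1))) = Add(2, Mul(Rational(1, 3), 2)) = Add(2, Rational(2, 3)) = Rational(8, 3))
Function('E')(T) = -9
Pow(Mul(Mul(Function('G')(-4), Function('E')(15)), Mul(7, 18)), -1) = Pow(Mul(Mul(Rational(8, 3), -9), Mul(7, 18)), -1) = Pow(Mul(-24, 126), -1) = Pow(-3024, -1) = Rational(-1, 3024)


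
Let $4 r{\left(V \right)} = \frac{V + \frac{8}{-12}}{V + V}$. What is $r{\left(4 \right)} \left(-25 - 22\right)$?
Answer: $- \frac{235}{48} \approx -4.8958$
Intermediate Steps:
$r{\left(V \right)} = \frac{- \frac{2}{3} + V}{8 V}$ ($r{\left(V \right)} = \frac{\left(V + \frac{8}{-12}\right) \frac{1}{V + V}}{4} = \frac{\left(V + 8 \left(- \frac{1}{12}\right)\right) \frac{1}{2 V}}{4} = \frac{\left(V - \frac{2}{3}\right) \frac{1}{2 V}}{4} = \frac{\left(- \frac{2}{3} + V\right) \frac{1}{2 V}}{4} = \frac{\frac{1}{2} \frac{1}{V} \left(- \frac{2}{3} + V\right)}{4} = \frac{- \frac{2}{3} + V}{8 V}$)
$r{\left(4 \right)} \left(-25 - 22\right) = \frac{-2 + 3 \cdot 4}{24 \cdot 4} \left(-25 - 22\right) = \frac{1}{24} \cdot \frac{1}{4} \left(-2 + 12\right) \left(-47\right) = \frac{1}{24} \cdot \frac{1}{4} \cdot 10 \left(-47\right) = \frac{5}{48} \left(-47\right) = - \frac{235}{48}$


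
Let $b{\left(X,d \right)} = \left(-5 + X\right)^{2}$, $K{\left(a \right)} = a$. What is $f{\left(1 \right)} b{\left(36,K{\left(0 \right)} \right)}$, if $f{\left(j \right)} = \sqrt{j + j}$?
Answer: $961 \sqrt{2} \approx 1359.1$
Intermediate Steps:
$f{\left(j \right)} = \sqrt{2} \sqrt{j}$ ($f{\left(j \right)} = \sqrt{2 j} = \sqrt{2} \sqrt{j}$)
$f{\left(1 \right)} b{\left(36,K{\left(0 \right)} \right)} = \sqrt{2} \sqrt{1} \left(-5 + 36\right)^{2} = \sqrt{2} \cdot 1 \cdot 31^{2} = \sqrt{2} \cdot 961 = 961 \sqrt{2}$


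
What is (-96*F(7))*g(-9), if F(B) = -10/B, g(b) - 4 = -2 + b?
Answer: -960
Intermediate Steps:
g(b) = 2 + b (g(b) = 4 + (-2 + b) = 2 + b)
(-96*F(7))*g(-9) = (-(-960)/7)*(2 - 9) = -(-960)/7*(-7) = -96*(-10/7)*(-7) = (960/7)*(-7) = -960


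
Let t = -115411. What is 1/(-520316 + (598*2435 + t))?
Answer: 1/820403 ≈ 1.2189e-6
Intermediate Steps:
1/(-520316 + (598*2435 + t)) = 1/(-520316 + (598*2435 - 115411)) = 1/(-520316 + (1456130 - 115411)) = 1/(-520316 + 1340719) = 1/820403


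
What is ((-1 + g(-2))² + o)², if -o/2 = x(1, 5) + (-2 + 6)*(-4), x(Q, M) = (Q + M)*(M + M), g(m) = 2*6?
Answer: 1089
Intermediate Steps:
g(m) = 12
x(Q, M) = 2*M*(M + Q) (x(Q, M) = (M + Q)*(2*M) = 2*M*(M + Q))
o = -88 (o = -2*(2*5*(5 + 1) + (-2 + 6)*(-4)) = -2*(2*5*6 + 4*(-4)) = -2*(60 - 16) = -2*44 = -88)
((-1 + g(-2))² + o)² = ((-1 + 12)² - 88)² = (11² - 88)² = (121 - 88)² = 33² = 1089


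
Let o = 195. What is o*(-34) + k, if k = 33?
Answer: -6597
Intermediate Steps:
o*(-34) + k = 195*(-34) + 33 = -6630 + 33 = -6597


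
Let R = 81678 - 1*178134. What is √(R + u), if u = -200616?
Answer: 12*I*√2063 ≈ 545.04*I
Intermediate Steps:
R = -96456 (R = 81678 - 178134 = -96456)
√(R + u) = √(-96456 - 200616) = √(-297072) = 12*I*√2063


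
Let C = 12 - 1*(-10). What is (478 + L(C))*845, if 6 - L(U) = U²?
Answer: 0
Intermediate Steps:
C = 22 (C = 12 + 10 = 22)
L(U) = 6 - U²
(478 + L(C))*845 = (478 + (6 - 1*22²))*845 = (478 + (6 - 1*484))*845 = (478 + (6 - 484))*845 = (478 - 478)*845 = 0*845 = 0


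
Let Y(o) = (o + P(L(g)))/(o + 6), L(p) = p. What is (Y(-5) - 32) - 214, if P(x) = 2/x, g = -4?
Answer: -503/2 ≈ -251.50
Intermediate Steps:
Y(o) = (-½ + o)/(6 + o) (Y(o) = (o + 2/(-4))/(o + 6) = (o + 2*(-¼))/(6 + o) = (o - ½)/(6 + o) = (-½ + o)/(6 + o))
(Y(-5) - 32) - 214 = ((-½ - 5)/(6 - 5) - 32) - 214 = (-11/2/1 - 32) - 214 = (1*(-11/2) - 32) - 214 = (-11/2 - 32) - 214 = -75/2 - 214 = -503/2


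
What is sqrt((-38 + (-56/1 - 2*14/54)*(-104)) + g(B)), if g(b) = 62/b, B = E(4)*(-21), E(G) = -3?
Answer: 2*sqrt(5795643)/63 ≈ 76.426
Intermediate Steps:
B = 63 (B = -3*(-21) = 63)
sqrt((-38 + (-56/1 - 2*14/54)*(-104)) + g(B)) = sqrt((-38 + (-56/1 - 2*14/54)*(-104)) + 62/63) = sqrt((-38 + (-56*1 - 28*1/54)*(-104)) + 62*(1/63)) = sqrt((-38 + (-56 - 14/27)*(-104)) + 62/63) = sqrt((-38 - 1526/27*(-104)) + 62/63) = sqrt((-38 + 158704/27) + 62/63) = sqrt(157678/27 + 62/63) = sqrt(1103932/189) = 2*sqrt(5795643)/63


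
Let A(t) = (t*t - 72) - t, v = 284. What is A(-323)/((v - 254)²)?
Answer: 581/5 ≈ 116.20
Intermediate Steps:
A(t) = -72 + t² - t (A(t) = (t² - 72) - t = (-72 + t²) - t = -72 + t² - t)
A(-323)/((v - 254)²) = (-72 + (-323)² - 1*(-323))/((284 - 254)²) = (-72 + 104329 + 323)/(30²) = 104580/900 = 104580*(1/900) = 581/5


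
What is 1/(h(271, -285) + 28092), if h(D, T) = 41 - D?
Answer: 1/27862 ≈ 3.5891e-5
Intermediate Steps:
1/(h(271, -285) + 28092) = 1/((41 - 1*271) + 28092) = 1/((41 - 271) + 28092) = 1/(-230 + 28092) = 1/27862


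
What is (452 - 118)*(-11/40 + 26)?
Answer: 171843/20 ≈ 8592.2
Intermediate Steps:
(452 - 118)*(-11/40 + 26) = 334*(-11*1/40 + 26) = 334*(-11/40 + 26) = 334*(1029/40) = 171843/20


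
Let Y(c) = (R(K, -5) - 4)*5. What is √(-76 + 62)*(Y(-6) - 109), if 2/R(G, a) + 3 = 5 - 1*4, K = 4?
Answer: -134*I*√14 ≈ -501.38*I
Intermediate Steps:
R(G, a) = -1 (R(G, a) = 2/(-3 + (5 - 1*4)) = 2/(-3 + (5 - 4)) = 2/(-3 + 1) = 2/(-2) = 2*(-½) = -1)
Y(c) = -25 (Y(c) = (-1 - 4)*5 = -5*5 = -25)
√(-76 + 62)*(Y(-6) - 109) = √(-76 + 62)*(-25 - 109) = √(-14)*(-134) = (I*√14)*(-134) = -134*I*√14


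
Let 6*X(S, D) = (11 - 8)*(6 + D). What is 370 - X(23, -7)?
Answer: 741/2 ≈ 370.50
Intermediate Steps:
X(S, D) = 3 + D/2 (X(S, D) = ((11 - 8)*(6 + D))/6 = (3*(6 + D))/6 = (18 + 3*D)/6 = 3 + D/2)
370 - X(23, -7) = 370 - (3 + (1/2)*(-7)) = 370 - (3 - 7/2) = 370 - 1*(-1/2) = 370 + 1/2 = 741/2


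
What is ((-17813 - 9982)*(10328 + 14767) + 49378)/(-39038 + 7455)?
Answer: 697466147/31583 ≈ 22084.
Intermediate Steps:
((-17813 - 9982)*(10328 + 14767) + 49378)/(-39038 + 7455) = (-27795*25095 + 49378)/(-31583) = (-697515525 + 49378)*(-1/31583) = -697466147*(-1/31583) = 697466147/31583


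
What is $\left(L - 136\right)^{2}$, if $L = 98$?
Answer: $1444$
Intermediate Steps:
$\left(L - 136\right)^{2} = \left(98 - 136\right)^{2} = \left(-38\right)^{2} = 1444$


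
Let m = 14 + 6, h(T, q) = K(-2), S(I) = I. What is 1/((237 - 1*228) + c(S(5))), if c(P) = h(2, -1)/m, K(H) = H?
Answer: 10/89 ≈ 0.11236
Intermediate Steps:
h(T, q) = -2
m = 20
c(P) = -⅒ (c(P) = -2/20 = -2*1/20 = -⅒)
1/((237 - 1*228) + c(S(5))) = 1/((237 - 1*228) - ⅒) = 1/((237 - 228) - ⅒) = 1/(9 - ⅒) = 1/(89/10) = 10/89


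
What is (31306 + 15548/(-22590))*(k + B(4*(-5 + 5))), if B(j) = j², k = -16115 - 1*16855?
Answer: -777198504208/753 ≈ -1.0321e+9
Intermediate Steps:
k = -32970 (k = -16115 - 16855 = -32970)
(31306 + 15548/(-22590))*(k + B(4*(-5 + 5))) = (31306 + 15548/(-22590))*(-32970 + (4*(-5 + 5))²) = (31306 + 15548*(-1/22590))*(-32970 + (4*0)²) = (31306 - 7774/11295)*(-32970 + 0²) = 353593496*(-32970 + 0)/11295 = (353593496/11295)*(-32970) = -777198504208/753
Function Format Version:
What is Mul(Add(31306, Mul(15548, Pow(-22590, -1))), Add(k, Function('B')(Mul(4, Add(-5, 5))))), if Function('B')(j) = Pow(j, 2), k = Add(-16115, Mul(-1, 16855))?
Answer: Rational(-777198504208, 753) ≈ -1.0321e+9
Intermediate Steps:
k = -32970 (k = Add(-16115, -16855) = -32970)
Mul(Add(31306, Mul(15548, Pow(-22590, -1))), Add(k, Function('B')(Mul(4, Add(-5, 5))))) = Mul(Add(31306, Mul(15548, Pow(-22590, -1))), Add(-32970, Pow(Mul(4, Add(-5, 5)), 2))) = Mul(Add(31306, Mul(15548, Rational(-1, 22590))), Add(-32970, Pow(Mul(4, 0), 2))) = Mul(Add(31306, Rational(-7774, 11295)), Add(-32970, Pow(0, 2))) = Mul(Rational(353593496, 11295), Add(-32970, 0)) = Mul(Rational(353593496, 11295), -32970) = Rational(-777198504208, 753)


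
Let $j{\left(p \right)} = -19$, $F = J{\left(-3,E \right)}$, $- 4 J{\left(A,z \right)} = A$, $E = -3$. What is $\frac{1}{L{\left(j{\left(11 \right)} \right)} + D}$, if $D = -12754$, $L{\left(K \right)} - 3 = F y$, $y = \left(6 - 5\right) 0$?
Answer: $- \frac{1}{12751} \approx -7.8425 \cdot 10^{-5}$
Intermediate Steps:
$J{\left(A,z \right)} = - \frac{A}{4}$
$F = \frac{3}{4}$ ($F = \left(- \frac{1}{4}\right) \left(-3\right) = \frac{3}{4} \approx 0.75$)
$y = 0$ ($y = 1 \cdot 0 = 0$)
$L{\left(K \right)} = 3$ ($L{\left(K \right)} = 3 + \frac{3}{4} \cdot 0 = 3 + 0 = 3$)
$\frac{1}{L{\left(j{\left(11 \right)} \right)} + D} = \frac{1}{3 - 12754} = \frac{1}{-12751} = - \frac{1}{12751}$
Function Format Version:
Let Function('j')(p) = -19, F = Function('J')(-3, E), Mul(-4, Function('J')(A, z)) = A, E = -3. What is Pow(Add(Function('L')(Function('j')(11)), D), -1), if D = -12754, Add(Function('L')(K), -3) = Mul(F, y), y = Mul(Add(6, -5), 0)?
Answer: Rational(-1, 12751) ≈ -7.8425e-5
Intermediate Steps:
Function('J')(A, z) = Mul(Rational(-1, 4), A)
F = Rational(3, 4) (F = Mul(Rational(-1, 4), -3) = Rational(3, 4) ≈ 0.75000)
y = 0 (y = Mul(1, 0) = 0)
Function('L')(K) = 3 (Function('L')(K) = Add(3, Mul(Rational(3, 4), 0)) = Add(3, 0) = 3)
Pow(Add(Function('L')(Function('j')(11)), D), -1) = Pow(Add(3, -12754), -1) = Pow(-12751, -1) = Rational(-1, 12751)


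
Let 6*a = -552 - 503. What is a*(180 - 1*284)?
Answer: 54860/3 ≈ 18287.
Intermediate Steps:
a = -1055/6 (a = (-552 - 503)/6 = (1/6)*(-1055) = -1055/6 ≈ -175.83)
a*(180 - 1*284) = -1055*(180 - 1*284)/6 = -1055*(180 - 284)/6 = -1055/6*(-104) = 54860/3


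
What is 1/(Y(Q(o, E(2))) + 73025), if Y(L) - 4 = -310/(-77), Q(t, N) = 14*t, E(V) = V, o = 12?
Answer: 77/5623543 ≈ 1.3692e-5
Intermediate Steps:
Y(L) = 618/77 (Y(L) = 4 - 310/(-77) = 4 - 310*(-1/77) = 4 + 310/77 = 618/77)
1/(Y(Q(o, E(2))) + 73025) = 1/(618/77 + 73025) = 1/(5623543/77) = 77/5623543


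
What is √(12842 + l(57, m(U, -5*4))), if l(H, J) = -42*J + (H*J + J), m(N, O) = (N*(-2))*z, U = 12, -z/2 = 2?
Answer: √14378 ≈ 119.91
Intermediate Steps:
z = -4 (z = -2*2 = -4)
m(N, O) = 8*N (m(N, O) = (N*(-2))*(-4) = -2*N*(-4) = 8*N)
l(H, J) = -41*J + H*J (l(H, J) = -42*J + (J + H*J) = -41*J + H*J)
√(12842 + l(57, m(U, -5*4))) = √(12842 + (8*12)*(-41 + 57)) = √(12842 + 96*16) = √(12842 + 1536) = √14378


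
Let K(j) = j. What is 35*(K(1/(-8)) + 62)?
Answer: 17325/8 ≈ 2165.6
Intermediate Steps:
35*(K(1/(-8)) + 62) = 35*(1/(-8) + 62) = 35*(-⅛ + 62) = 35*(495/8) = 17325/8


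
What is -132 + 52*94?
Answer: 4756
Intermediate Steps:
-132 + 52*94 = -132 + 4888 = 4756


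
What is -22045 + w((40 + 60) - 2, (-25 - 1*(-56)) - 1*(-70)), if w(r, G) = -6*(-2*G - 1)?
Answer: -20827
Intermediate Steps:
w(r, G) = 6 + 12*G (w(r, G) = -6*(-1 - 2*G) = 6 + 12*G)
-22045 + w((40 + 60) - 2, (-25 - 1*(-56)) - 1*(-70)) = -22045 + (6 + 12*((-25 - 1*(-56)) - 1*(-70))) = -22045 + (6 + 12*((-25 + 56) + 70)) = -22045 + (6 + 12*(31 + 70)) = -22045 + (6 + 12*101) = -22045 + (6 + 1212) = -22045 + 1218 = -20827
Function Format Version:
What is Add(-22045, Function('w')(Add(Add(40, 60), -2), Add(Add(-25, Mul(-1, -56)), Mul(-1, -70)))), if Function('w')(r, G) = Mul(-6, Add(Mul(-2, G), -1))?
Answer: -20827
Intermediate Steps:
Function('w')(r, G) = Add(6, Mul(12, G)) (Function('w')(r, G) = Mul(-6, Add(-1, Mul(-2, G))) = Add(6, Mul(12, G)))
Add(-22045, Function('w')(Add(Add(40, 60), -2), Add(Add(-25, Mul(-1, -56)), Mul(-1, -70)))) = Add(-22045, Add(6, Mul(12, Add(Add(-25, Mul(-1, -56)), Mul(-1, -70))))) = Add(-22045, Add(6, Mul(12, Add(Add(-25, 56), 70)))) = Add(-22045, Add(6, Mul(12, Add(31, 70)))) = Add(-22045, Add(6, Mul(12, 101))) = Add(-22045, Add(6, 1212)) = Add(-22045, 1218) = -20827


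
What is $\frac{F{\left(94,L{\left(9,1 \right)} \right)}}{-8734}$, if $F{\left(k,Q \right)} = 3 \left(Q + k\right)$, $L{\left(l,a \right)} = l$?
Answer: $- \frac{309}{8734} \approx -0.035379$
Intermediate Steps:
$F{\left(k,Q \right)} = 3 Q + 3 k$
$\frac{F{\left(94,L{\left(9,1 \right)} \right)}}{-8734} = \frac{3 \cdot 9 + 3 \cdot 94}{-8734} = \left(27 + 282\right) \left(- \frac{1}{8734}\right) = 309 \left(- \frac{1}{8734}\right) = - \frac{309}{8734}$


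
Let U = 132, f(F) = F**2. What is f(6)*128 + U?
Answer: 4740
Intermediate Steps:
f(6)*128 + U = 6**2*128 + 132 = 36*128 + 132 = 4608 + 132 = 4740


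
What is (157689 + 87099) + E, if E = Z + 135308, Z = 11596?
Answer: 391692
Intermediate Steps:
E = 146904 (E = 11596 + 135308 = 146904)
(157689 + 87099) + E = (157689 + 87099) + 146904 = 244788 + 146904 = 391692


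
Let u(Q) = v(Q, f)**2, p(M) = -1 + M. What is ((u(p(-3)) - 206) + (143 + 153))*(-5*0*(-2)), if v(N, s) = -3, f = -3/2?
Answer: 0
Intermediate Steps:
f = -3/2 (f = -3*1/2 = -3/2 ≈ -1.5000)
u(Q) = 9 (u(Q) = (-3)**2 = 9)
((u(p(-3)) - 206) + (143 + 153))*(-5*0*(-2)) = ((9 - 206) + (143 + 153))*(-5*0*(-2)) = (-197 + 296)*(0*(-2)) = 99*0 = 0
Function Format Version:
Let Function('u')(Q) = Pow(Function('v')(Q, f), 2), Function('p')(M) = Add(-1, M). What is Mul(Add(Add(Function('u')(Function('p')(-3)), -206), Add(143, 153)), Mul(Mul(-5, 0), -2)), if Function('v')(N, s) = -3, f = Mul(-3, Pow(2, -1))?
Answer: 0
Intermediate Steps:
f = Rational(-3, 2) (f = Mul(-3, Rational(1, 2)) = Rational(-3, 2) ≈ -1.5000)
Function('u')(Q) = 9 (Function('u')(Q) = Pow(-3, 2) = 9)
Mul(Add(Add(Function('u')(Function('p')(-3)), -206), Add(143, 153)), Mul(Mul(-5, 0), -2)) = Mul(Add(Add(9, -206), Add(143, 153)), Mul(Mul(-5, 0), -2)) = Mul(Add(-197, 296), Mul(0, -2)) = Mul(99, 0) = 0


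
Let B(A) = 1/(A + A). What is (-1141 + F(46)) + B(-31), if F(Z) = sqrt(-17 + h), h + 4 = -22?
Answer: -70743/62 + I*sqrt(43) ≈ -1141.0 + 6.5574*I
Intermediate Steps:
h = -26 (h = -4 - 22 = -26)
B(A) = 1/(2*A)
F(Z) = I*sqrt(43) (F(Z) = sqrt(-17 - 26) = sqrt(-43) = I*sqrt(43))
(-1141 + F(46)) + B(-31) = (-1141 + I*sqrt(43)) + (1/2)/(-31) = (-1141 + I*sqrt(43)) + (1/2)*(-1/31) = (-1141 + I*sqrt(43)) - 1/62 = -70743/62 + I*sqrt(43)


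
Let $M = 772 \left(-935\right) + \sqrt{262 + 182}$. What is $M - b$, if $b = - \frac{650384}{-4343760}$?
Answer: $- \frac{195963343349}{271485} + 2 \sqrt{111} \approx -7.218 \cdot 10^{5}$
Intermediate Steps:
$M = -721820 + 2 \sqrt{111}$ ($M = -721820 + \sqrt{444} = -721820 + 2 \sqrt{111} \approx -7.218 \cdot 10^{5}$)
$b = \frac{40649}{271485}$ ($b = - \frac{650384 \left(-1\right)}{4343760} = \left(-1\right) \left(- \frac{40649}{271485}\right) = \frac{40649}{271485} \approx 0.14973$)
$M - b = \left(-721820 + 2 \sqrt{111}\right) - \frac{40649}{271485} = - \frac{195963343349}{271485} + 2 \sqrt{111}$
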